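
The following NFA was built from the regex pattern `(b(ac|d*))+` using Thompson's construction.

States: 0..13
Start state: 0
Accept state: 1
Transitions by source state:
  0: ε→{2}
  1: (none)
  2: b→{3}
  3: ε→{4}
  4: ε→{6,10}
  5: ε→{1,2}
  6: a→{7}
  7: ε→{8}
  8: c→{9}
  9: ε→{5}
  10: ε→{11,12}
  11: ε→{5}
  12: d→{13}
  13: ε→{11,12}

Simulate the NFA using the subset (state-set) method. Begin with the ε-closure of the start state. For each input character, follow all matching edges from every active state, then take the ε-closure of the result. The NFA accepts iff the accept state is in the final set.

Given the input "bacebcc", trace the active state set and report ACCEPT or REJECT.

Answer: REJECT

Steps:
initial (ε-close {0}): {0,2}
'b' @ 1: {1,2,3,4,5,6,10,11,12}  (accept∈set)
'a' @ 2: {7,8}
'c' @ 3: {1,2,5,9}  (accept∈set)
'e' @ 4: {}  — dead — no transitions
rest 'bcc' ignored (set empty)
end set {} — state 1 not in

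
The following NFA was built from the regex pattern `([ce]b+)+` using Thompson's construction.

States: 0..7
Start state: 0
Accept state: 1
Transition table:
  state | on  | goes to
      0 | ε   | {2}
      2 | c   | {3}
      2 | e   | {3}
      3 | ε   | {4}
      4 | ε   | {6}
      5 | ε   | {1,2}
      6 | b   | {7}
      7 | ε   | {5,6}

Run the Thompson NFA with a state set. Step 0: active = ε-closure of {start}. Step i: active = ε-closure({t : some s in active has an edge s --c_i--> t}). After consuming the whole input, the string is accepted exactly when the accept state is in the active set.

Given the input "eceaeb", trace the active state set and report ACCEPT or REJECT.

S₀ = ε-closure({0}) = {0,2}
'e' @ 1: {3,4,6}
'c' @ 2: {}  — state set empty
rest 'eaeb' ignored (set empty)
after full input: {}  (accept=1 not in)

Answer: REJECT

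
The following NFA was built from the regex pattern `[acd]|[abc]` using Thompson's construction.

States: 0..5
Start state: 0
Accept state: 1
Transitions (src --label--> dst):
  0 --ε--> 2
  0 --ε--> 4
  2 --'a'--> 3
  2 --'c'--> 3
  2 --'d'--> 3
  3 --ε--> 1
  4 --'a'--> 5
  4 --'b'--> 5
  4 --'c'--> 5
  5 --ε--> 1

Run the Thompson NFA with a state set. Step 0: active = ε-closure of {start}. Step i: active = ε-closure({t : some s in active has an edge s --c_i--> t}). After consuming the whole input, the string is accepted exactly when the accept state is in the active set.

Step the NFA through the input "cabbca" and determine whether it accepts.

S₀ = ε-closure({0}) = {0,2,4}
'c' @ 1: {1,3,5}  ✓accept
'a' @ 2: {}  — dead — no transitions
rest 'bbca' ignored (set empty)
after full input: {}  (accept=1 not in)

Answer: REJECT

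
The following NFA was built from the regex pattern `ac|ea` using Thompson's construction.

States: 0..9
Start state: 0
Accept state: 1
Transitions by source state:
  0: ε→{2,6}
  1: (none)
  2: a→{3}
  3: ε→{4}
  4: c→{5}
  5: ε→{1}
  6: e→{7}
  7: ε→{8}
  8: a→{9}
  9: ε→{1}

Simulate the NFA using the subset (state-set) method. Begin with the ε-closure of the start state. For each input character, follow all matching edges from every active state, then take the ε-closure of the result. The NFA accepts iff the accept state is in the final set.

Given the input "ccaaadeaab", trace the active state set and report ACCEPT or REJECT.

Answer: REJECT

Trace:
start: ε-closure({0}) = {0,2,6}
'c' @ 1: {}  — dead — no transitions
rest 'caaadeaab' ignored (set empty)
final: {}; accept 1 not in set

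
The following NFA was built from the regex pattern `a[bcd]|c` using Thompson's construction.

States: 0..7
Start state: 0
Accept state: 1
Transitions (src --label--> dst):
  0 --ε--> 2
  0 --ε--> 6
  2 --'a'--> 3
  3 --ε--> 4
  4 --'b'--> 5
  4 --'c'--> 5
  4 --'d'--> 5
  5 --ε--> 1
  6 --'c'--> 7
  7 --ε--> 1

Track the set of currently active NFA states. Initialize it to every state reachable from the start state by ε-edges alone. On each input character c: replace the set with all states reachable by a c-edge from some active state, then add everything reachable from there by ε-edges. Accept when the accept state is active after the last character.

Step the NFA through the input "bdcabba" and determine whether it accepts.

start: ε-closure({0}) = {0,2,6}
'b' @ 1: {}  — dead — no transitions
rest 'dcabba' ignored (set empty)
after full input: {}  (accept=1 not in)

Answer: REJECT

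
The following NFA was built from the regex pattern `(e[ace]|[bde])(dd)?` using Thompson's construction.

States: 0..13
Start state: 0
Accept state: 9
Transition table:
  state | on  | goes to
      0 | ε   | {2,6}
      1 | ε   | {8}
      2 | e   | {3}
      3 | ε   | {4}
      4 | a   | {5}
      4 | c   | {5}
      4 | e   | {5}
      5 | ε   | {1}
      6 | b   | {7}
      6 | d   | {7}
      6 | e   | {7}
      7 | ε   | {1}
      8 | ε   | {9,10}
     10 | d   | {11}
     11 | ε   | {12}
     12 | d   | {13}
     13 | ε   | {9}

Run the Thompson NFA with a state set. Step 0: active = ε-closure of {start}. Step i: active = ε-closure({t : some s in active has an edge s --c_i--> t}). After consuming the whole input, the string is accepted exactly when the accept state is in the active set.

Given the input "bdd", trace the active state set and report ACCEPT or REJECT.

initial (ε-close {0}): {0,2,6}
'b' @ 1: {1,7,8,9,10}  [accepting]
'd' @ 2: {11,12}
'd' @ 3: {9,13}  [accepting]
end set {9,13} — state 9 in

Answer: ACCEPT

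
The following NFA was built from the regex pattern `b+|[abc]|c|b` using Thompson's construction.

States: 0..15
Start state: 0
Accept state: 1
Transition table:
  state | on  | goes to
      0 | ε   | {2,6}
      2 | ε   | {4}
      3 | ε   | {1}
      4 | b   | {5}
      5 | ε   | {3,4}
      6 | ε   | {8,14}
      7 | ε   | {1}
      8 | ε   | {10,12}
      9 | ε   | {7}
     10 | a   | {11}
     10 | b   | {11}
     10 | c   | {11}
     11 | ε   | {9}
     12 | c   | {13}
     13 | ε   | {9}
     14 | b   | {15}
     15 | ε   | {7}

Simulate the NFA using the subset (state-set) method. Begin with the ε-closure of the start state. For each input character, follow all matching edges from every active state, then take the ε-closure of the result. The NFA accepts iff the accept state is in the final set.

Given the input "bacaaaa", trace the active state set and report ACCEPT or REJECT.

Answer: REJECT

Steps:
initial (ε-close {0}): {0,2,4,6,8,10,12,14}
'b' @ 1: {1,3,4,5,7,9,11,15}  [accepting]
'a' @ 2: {}  — no active states
rest 'caaaa' ignored (set empty)
final: {}; accept 1 not in set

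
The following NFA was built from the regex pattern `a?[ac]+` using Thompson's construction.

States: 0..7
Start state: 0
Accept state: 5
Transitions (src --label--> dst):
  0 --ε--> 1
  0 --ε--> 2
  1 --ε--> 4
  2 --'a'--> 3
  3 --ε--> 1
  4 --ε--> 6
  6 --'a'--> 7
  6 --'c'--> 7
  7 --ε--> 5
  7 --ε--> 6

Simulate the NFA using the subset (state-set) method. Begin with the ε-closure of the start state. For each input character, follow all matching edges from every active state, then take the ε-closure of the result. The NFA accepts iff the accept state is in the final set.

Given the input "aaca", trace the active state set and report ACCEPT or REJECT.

Answer: ACCEPT

Trace:
start: ε-closure({0}) = {0,1,2,4,6}
'a' @ 1: {1,3,4,5,6,7}  (accept∈set)
'a' @ 2: {5,6,7}  (accept∈set)
'c' @ 3: {5,6,7}  (accept∈set)
'a' @ 4: {5,6,7}  (accept∈set)
after full input: {5,6,7}  (accept=5 in)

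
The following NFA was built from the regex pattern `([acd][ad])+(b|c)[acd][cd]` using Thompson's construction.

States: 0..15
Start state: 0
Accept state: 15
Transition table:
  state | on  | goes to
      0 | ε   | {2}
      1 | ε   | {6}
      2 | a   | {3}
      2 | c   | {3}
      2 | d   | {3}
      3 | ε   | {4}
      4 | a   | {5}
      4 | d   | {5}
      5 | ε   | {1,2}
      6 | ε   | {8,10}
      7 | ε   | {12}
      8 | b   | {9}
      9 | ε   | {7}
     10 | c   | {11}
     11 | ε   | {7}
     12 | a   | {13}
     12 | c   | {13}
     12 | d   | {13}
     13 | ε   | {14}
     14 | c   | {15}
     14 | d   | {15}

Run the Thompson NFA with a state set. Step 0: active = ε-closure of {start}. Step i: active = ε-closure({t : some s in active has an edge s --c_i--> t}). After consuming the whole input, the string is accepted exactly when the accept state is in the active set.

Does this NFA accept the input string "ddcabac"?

S₀ = ε-closure({0}) = {0,2}
'd' @ 1: {3,4}
'd' @ 2: {1,2,5,6,8,10}
'c' @ 3: {3,4,7,11,12}
'a' @ 4: {1,2,5,6,8,10,13,14}
'b' @ 5: {7,9,12}
'a' @ 6: {13,14}
'c' @ 7: {15}  [accepting]
end set {15} — state 15 in

Answer: ACCEPT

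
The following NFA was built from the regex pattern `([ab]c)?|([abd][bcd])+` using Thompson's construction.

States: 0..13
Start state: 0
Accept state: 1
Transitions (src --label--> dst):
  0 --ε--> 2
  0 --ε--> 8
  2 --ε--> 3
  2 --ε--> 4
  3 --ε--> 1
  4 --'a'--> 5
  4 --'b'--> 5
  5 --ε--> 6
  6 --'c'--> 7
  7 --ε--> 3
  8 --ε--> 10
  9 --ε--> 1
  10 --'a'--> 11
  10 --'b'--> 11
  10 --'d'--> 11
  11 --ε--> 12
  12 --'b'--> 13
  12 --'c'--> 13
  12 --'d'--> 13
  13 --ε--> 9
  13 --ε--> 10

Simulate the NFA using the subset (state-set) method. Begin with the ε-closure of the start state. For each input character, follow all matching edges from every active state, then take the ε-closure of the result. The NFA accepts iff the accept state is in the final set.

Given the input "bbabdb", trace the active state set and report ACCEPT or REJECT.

Answer: ACCEPT

Derivation:
S₀ = ε-closure({0}) = {0,1,2,3,4,8,10}
'b' @ 1: {5,6,11,12}
'b' @ 2: {1,9,10,13}  [accepting]
'a' @ 3: {11,12}
'b' @ 4: {1,9,10,13}  [accepting]
'd' @ 5: {11,12}
'b' @ 6: {1,9,10,13}  [accepting]
final: {1,9,10,13}; accept 1 in set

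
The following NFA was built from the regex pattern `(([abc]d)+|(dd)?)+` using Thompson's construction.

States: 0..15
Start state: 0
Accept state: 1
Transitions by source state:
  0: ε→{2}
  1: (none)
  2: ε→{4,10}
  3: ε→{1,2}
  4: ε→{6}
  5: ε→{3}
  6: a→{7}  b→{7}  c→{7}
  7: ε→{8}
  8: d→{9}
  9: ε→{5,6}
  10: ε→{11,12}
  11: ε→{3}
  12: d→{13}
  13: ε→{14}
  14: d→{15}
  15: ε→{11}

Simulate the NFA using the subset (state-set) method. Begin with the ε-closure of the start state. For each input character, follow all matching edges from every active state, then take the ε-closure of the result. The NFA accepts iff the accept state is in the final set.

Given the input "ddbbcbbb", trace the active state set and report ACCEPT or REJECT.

Answer: REJECT

Trace:
initial (ε-close {0}): {0,1,2,3,4,6,10,11,12}
'd' @ 1: {13,14}
'd' @ 2: {1,2,3,4,6,10,11,12,15}  ✓accept
'b' @ 3: {7,8}
'b' @ 4: {}  — state set empty
rest 'cbbb' ignored (set empty)
end set {} — state 1 not in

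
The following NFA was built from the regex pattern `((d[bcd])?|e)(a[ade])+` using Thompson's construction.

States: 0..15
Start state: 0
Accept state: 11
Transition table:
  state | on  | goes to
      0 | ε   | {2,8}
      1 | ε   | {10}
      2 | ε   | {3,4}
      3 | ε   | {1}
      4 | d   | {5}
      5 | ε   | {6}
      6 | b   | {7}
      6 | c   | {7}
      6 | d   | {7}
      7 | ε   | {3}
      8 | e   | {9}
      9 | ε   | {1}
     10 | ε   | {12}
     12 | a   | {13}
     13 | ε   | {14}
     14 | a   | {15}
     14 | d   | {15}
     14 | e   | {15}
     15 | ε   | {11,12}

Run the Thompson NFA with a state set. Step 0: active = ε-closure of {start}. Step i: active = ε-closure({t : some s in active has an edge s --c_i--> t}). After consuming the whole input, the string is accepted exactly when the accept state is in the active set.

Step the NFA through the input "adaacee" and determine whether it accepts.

Answer: REJECT

Steps:
start: ε-closure({0}) = {0,1,2,3,4,8,10,12}
'a' @ 1: {13,14}
'd' @ 2: {11,12,15}  [accepting]
'a' @ 3: {13,14}
'a' @ 4: {11,12,15}  [accepting]
'c' @ 5: {}  — no active states
rest 'ee' ignored (set empty)
end set {} — state 11 not in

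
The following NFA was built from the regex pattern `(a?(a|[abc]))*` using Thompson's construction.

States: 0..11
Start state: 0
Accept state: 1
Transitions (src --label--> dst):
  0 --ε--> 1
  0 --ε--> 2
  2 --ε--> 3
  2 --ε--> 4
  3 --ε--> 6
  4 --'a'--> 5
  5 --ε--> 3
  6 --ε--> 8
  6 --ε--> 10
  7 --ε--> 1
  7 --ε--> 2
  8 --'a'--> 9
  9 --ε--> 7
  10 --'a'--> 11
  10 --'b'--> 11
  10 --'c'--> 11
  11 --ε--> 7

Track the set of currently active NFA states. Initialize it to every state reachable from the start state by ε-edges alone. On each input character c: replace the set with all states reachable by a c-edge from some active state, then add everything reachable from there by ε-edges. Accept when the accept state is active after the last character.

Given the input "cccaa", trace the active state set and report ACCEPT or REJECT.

start: ε-closure({0}) = {0,1,2,3,4,6,8,10}
'c' @ 1: {1,2,3,4,6,7,8,10,11}  [accepting]
'c' @ 2: {1,2,3,4,6,7,8,10,11}  [accepting]
'c' @ 3: {1,2,3,4,6,7,8,10,11}  [accepting]
'a' @ 4: {1,2,3,4,5,6,7,8,9,10,11}  [accepting]
'a' @ 5: {1,2,3,4,5,6,7,8,9,10,11}  [accepting]
after full input: {1,2,3,4,5,6,7,8,9,10,11}  (accept=1 in)

Answer: ACCEPT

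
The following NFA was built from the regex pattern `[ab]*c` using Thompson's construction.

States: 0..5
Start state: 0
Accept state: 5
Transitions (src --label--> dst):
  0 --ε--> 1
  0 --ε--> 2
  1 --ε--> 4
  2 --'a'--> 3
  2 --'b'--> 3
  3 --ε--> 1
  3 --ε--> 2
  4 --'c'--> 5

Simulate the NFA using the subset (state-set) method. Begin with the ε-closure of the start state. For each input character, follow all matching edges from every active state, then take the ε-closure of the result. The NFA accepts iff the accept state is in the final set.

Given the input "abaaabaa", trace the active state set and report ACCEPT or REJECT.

Answer: REJECT

Derivation:
initial (ε-close {0}): {0,1,2,4}
'a' @ 1: {1,2,3,4}
'b' @ 2: {1,2,3,4}
'a' @ 3: {1,2,3,4}
'a' @ 4: {1,2,3,4}
'a' @ 5: {1,2,3,4}
'b' @ 6: {1,2,3,4}
'a' @ 7: {1,2,3,4}
'a' @ 8: {1,2,3,4}
final: {1,2,3,4}; accept 5 not in set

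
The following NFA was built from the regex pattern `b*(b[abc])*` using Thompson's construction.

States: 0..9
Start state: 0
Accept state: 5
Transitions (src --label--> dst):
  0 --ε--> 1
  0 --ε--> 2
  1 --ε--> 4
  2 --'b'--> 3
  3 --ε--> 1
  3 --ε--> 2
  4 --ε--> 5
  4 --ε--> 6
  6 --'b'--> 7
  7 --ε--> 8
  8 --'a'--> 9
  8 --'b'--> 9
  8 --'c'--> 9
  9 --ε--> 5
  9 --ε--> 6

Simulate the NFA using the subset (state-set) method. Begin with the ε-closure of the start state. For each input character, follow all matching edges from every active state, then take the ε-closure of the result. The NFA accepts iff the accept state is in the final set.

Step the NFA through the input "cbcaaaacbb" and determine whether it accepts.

Answer: REJECT

Derivation:
start: ε-closure({0}) = {0,1,2,4,5,6}
'c' @ 1: {}  — no active states
rest 'bcaaaacbb' ignored (set empty)
end set {} — state 5 not in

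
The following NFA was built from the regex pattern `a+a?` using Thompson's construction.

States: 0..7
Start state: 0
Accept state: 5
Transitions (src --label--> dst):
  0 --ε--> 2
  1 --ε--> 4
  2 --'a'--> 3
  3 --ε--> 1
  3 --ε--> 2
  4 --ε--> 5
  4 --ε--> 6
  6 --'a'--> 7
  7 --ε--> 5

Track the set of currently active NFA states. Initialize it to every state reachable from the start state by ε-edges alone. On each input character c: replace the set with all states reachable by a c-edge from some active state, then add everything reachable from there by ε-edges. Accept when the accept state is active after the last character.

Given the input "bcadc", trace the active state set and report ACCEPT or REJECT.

start: ε-closure({0}) = {0,2}
'b' @ 1: {}  — dead — no transitions
rest 'cadc' ignored (set empty)
end set {} — state 5 not in

Answer: REJECT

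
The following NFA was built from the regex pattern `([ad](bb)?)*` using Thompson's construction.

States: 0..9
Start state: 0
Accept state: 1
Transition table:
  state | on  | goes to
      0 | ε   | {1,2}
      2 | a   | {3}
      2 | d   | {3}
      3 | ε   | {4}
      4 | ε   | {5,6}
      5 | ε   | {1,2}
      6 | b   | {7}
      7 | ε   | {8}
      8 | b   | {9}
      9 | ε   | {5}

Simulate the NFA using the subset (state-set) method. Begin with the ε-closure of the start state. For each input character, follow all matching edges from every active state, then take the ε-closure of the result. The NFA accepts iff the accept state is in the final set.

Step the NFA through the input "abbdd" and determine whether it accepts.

initial (ε-close {0}): {0,1,2}
'a' @ 1: {1,2,3,4,5,6}  ✓accept
'b' @ 2: {7,8}
'b' @ 3: {1,2,5,9}  ✓accept
'd' @ 4: {1,2,3,4,5,6}  ✓accept
'd' @ 5: {1,2,3,4,5,6}  ✓accept
end set {1,2,3,4,5,6} — state 1 in

Answer: ACCEPT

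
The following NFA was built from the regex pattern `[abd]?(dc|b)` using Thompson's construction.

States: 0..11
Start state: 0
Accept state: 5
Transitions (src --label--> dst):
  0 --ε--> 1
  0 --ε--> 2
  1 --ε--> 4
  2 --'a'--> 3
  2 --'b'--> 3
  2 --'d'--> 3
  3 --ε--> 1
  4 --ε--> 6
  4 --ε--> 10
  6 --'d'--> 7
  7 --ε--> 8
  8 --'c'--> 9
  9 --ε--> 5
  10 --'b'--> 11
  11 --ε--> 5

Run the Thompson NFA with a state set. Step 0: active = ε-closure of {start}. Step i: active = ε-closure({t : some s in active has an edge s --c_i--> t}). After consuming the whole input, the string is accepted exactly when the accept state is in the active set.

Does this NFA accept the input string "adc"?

Answer: ACCEPT

Trace:
initial (ε-close {0}): {0,1,2,4,6,10}
'a' @ 1: {1,3,4,6,10}
'd' @ 2: {7,8}
'c' @ 3: {5,9}  ✓accept
after full input: {5,9}  (accept=5 in)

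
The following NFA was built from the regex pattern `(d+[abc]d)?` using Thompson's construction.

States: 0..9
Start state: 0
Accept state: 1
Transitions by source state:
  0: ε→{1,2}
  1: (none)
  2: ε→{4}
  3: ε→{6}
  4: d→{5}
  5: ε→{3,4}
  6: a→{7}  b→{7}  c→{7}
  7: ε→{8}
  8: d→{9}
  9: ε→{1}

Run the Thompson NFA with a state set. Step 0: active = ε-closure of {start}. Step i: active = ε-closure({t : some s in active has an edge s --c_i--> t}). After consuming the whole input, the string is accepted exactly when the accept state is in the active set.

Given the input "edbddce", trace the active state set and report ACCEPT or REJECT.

Answer: REJECT

Derivation:
start: ε-closure({0}) = {0,1,2,4}
'e' @ 1: {}  — state set empty
rest 'dbddce' ignored (set empty)
after full input: {}  (accept=1 not in)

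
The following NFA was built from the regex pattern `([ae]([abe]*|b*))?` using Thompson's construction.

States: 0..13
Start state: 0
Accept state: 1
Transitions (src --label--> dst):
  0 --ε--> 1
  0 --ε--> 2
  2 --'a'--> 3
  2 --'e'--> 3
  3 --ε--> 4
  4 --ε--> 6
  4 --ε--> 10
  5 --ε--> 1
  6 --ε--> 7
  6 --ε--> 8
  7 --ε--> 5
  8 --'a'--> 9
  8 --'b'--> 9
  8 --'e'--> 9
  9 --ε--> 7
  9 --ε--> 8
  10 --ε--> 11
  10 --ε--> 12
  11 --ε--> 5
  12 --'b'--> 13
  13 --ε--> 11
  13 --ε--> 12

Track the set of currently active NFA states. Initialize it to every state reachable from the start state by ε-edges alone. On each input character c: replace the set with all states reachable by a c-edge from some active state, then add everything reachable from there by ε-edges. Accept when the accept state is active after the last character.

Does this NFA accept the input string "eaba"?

Answer: ACCEPT

Trace:
start: ε-closure({0}) = {0,1,2}
'e' @ 1: {1,3,4,5,6,7,8,10,11,12}  ✓accept
'a' @ 2: {1,5,7,8,9}  ✓accept
'b' @ 3: {1,5,7,8,9}  ✓accept
'a' @ 4: {1,5,7,8,9}  ✓accept
end set {1,5,7,8,9} — state 1 in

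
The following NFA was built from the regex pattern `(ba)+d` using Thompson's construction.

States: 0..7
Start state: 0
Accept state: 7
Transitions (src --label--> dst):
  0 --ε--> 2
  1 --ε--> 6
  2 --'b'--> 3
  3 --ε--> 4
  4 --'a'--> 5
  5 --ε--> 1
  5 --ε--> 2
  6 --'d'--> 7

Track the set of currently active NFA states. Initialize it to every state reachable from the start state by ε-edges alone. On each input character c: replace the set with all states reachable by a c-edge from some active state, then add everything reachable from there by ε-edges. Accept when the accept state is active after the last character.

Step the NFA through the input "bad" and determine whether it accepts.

start: ε-closure({0}) = {0,2}
'b' @ 1: {3,4}
'a' @ 2: {1,2,5,6}
'd' @ 3: {7}  [accepting]
final: {7}; accept 7 in set

Answer: ACCEPT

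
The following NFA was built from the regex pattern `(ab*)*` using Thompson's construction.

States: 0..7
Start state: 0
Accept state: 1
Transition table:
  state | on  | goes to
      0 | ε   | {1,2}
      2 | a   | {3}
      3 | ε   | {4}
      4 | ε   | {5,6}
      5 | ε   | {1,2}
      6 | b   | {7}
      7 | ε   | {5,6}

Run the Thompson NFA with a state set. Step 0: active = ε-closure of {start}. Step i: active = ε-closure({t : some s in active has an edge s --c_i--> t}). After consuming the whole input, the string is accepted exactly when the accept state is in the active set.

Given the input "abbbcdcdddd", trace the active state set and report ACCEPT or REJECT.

start: ε-closure({0}) = {0,1,2}
'a' @ 1: {1,2,3,4,5,6}  ✓accept
'b' @ 2: {1,2,5,6,7}  ✓accept
'b' @ 3: {1,2,5,6,7}  ✓accept
'b' @ 4: {1,2,5,6,7}  ✓accept
'c' @ 5: {}  — dead — no transitions
rest 'dcdddd' ignored (set empty)
after full input: {}  (accept=1 not in)

Answer: REJECT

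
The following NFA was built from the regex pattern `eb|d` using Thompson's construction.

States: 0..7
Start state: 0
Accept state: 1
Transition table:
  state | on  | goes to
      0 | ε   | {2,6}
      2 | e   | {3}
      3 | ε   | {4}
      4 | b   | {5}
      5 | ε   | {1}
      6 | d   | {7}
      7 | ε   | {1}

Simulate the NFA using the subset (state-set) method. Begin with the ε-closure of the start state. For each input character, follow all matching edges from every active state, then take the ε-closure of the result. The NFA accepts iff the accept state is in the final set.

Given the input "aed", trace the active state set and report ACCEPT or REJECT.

Answer: REJECT

Steps:
S₀ = ε-closure({0}) = {0,2,6}
'a' @ 1: {}  — dead — no transitions
rest 'ed' ignored (set empty)
end set {} — state 1 not in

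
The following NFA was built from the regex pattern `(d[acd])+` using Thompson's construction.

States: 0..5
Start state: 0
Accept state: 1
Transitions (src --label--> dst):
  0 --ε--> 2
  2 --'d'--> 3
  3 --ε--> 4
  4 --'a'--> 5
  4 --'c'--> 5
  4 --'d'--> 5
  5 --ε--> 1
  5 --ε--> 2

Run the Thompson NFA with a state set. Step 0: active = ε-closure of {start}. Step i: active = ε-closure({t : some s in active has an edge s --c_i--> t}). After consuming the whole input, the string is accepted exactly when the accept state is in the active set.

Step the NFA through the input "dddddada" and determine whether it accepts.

Answer: ACCEPT

Derivation:
initial (ε-close {0}): {0,2}
'd' @ 1: {3,4}
'd' @ 2: {1,2,5}  ✓accept
'd' @ 3: {3,4}
'd' @ 4: {1,2,5}  ✓accept
'd' @ 5: {3,4}
'a' @ 6: {1,2,5}  ✓accept
'd' @ 7: {3,4}
'a' @ 8: {1,2,5}  ✓accept
after full input: {1,2,5}  (accept=1 in)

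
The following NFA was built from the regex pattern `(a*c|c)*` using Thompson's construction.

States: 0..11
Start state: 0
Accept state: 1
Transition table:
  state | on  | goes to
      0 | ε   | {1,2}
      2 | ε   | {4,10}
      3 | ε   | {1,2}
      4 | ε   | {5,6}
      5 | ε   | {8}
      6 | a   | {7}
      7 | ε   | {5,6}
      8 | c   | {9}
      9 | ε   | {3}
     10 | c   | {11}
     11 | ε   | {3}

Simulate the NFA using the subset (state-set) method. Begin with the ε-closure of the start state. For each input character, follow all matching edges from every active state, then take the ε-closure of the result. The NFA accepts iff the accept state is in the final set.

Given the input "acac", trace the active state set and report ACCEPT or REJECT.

Answer: ACCEPT

Derivation:
start: ε-closure({0}) = {0,1,2,4,5,6,8,10}
'a' @ 1: {5,6,7,8}
'c' @ 2: {1,2,3,4,5,6,8,9,10}  (accept∈set)
'a' @ 3: {5,6,7,8}
'c' @ 4: {1,2,3,4,5,6,8,9,10}  (accept∈set)
end set {1,2,3,4,5,6,8,9,10} — state 1 in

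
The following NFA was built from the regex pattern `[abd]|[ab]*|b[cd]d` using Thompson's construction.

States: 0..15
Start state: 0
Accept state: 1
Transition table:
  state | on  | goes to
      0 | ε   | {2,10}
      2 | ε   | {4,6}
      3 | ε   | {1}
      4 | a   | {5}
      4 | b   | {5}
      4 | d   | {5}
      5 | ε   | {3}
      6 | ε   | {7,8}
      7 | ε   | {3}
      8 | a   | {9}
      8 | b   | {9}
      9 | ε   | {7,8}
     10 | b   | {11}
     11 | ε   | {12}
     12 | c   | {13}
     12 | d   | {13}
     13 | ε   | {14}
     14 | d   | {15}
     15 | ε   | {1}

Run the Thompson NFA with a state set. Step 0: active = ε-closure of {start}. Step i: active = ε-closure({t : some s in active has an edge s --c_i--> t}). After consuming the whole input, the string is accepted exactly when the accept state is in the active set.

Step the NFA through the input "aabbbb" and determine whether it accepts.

Answer: ACCEPT

Derivation:
start: ε-closure({0}) = {0,1,2,3,4,6,7,8,10}
'a' @ 1: {1,3,5,7,8,9}  (accept∈set)
'a' @ 2: {1,3,7,8,9}  (accept∈set)
'b' @ 3: {1,3,7,8,9}  (accept∈set)
'b' @ 4: {1,3,7,8,9}  (accept∈set)
'b' @ 5: {1,3,7,8,9}  (accept∈set)
'b' @ 6: {1,3,7,8,9}  (accept∈set)
after full input: {1,3,7,8,9}  (accept=1 in)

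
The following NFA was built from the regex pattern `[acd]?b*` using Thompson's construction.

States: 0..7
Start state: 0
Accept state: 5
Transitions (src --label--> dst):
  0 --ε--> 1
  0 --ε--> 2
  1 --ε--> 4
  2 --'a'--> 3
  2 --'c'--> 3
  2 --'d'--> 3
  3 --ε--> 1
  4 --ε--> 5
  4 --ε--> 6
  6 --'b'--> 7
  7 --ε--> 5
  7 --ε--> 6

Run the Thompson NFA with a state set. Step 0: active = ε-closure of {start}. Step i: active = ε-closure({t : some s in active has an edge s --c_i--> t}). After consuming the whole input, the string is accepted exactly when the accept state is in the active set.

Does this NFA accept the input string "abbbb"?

Answer: ACCEPT

Derivation:
start: ε-closure({0}) = {0,1,2,4,5,6}
'a' @ 1: {1,3,4,5,6}  ✓accept
'b' @ 2: {5,6,7}  ✓accept
'b' @ 3: {5,6,7}  ✓accept
'b' @ 4: {5,6,7}  ✓accept
'b' @ 5: {5,6,7}  ✓accept
after full input: {5,6,7}  (accept=5 in)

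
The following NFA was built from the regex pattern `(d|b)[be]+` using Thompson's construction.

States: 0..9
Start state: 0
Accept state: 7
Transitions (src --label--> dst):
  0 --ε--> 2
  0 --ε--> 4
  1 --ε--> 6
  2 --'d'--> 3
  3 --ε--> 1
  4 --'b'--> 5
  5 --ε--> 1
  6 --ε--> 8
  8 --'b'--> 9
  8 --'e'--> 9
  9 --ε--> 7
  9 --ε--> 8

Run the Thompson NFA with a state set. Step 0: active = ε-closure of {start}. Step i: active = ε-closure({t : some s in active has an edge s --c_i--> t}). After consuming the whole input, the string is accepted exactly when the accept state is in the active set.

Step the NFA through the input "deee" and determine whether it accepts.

start: ε-closure({0}) = {0,2,4}
'd' @ 1: {1,3,6,8}
'e' @ 2: {7,8,9}  [accepting]
'e' @ 3: {7,8,9}  [accepting]
'e' @ 4: {7,8,9}  [accepting]
final: {7,8,9}; accept 7 in set

Answer: ACCEPT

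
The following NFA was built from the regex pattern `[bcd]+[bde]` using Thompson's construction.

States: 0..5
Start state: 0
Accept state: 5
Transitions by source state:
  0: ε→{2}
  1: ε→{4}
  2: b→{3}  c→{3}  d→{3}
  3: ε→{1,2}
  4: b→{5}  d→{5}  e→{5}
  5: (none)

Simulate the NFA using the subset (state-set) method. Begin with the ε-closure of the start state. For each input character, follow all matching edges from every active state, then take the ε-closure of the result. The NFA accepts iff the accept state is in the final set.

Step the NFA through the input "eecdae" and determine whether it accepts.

initial (ε-close {0}): {0,2}
'e' @ 1: {}  — no active states
rest 'ecdae' ignored (set empty)
after full input: {}  (accept=5 not in)

Answer: REJECT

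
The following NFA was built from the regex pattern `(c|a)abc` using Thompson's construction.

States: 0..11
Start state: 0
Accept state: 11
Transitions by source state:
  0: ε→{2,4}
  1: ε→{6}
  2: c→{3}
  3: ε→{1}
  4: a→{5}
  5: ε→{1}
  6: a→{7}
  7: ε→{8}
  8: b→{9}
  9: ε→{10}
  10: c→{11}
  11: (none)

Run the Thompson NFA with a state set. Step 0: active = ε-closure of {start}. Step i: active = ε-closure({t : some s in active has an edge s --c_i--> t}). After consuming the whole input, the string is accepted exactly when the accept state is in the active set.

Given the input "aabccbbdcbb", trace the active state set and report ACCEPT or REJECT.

Answer: REJECT

Steps:
S₀ = ε-closure({0}) = {0,2,4}
'a' @ 1: {1,5,6}
'a' @ 2: {7,8}
'b' @ 3: {9,10}
'c' @ 4: {11}  [accepting]
'c' @ 5: {}  — state set empty
rest 'bbdcbb' ignored (set empty)
end set {} — state 11 not in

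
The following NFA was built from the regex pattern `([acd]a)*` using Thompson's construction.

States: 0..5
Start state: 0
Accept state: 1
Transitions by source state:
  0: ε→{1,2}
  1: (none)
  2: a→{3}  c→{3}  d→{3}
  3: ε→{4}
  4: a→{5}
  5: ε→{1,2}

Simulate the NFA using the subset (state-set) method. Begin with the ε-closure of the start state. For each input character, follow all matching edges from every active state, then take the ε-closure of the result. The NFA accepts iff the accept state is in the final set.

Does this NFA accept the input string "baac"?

Answer: REJECT

Derivation:
start: ε-closure({0}) = {0,1,2}
'b' @ 1: {}  — state set empty
rest 'aac' ignored (set empty)
final: {}; accept 1 not in set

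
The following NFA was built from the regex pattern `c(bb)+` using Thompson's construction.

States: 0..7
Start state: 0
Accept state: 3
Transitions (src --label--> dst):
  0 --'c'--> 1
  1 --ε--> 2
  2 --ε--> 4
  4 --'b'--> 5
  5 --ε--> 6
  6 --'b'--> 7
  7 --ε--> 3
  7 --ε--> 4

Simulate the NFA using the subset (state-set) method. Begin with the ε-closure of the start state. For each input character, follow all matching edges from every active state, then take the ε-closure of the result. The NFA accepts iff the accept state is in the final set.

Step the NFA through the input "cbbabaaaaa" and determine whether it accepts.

Answer: REJECT

Trace:
S₀ = ε-closure({0}) = {0}
'c' @ 1: {1,2,4}
'b' @ 2: {5,6}
'b' @ 3: {3,4,7}  [accepting]
'a' @ 4: {}  — state set empty
rest 'baaaaa' ignored (set empty)
final: {}; accept 3 not in set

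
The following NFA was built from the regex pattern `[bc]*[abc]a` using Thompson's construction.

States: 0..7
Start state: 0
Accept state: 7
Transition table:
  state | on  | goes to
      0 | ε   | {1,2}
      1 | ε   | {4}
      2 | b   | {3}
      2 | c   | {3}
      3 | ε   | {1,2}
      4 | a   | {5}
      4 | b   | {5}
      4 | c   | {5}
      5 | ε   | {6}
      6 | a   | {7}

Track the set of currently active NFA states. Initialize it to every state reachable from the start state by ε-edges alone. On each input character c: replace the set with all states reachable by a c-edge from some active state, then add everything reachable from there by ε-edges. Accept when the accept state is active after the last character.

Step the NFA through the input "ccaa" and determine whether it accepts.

initial (ε-close {0}): {0,1,2,4}
'c' @ 1: {1,2,3,4,5,6}
'c' @ 2: {1,2,3,4,5,6}
'a' @ 3: {5,6,7}  [accepting]
'a' @ 4: {7}  [accepting]
after full input: {7}  (accept=7 in)

Answer: ACCEPT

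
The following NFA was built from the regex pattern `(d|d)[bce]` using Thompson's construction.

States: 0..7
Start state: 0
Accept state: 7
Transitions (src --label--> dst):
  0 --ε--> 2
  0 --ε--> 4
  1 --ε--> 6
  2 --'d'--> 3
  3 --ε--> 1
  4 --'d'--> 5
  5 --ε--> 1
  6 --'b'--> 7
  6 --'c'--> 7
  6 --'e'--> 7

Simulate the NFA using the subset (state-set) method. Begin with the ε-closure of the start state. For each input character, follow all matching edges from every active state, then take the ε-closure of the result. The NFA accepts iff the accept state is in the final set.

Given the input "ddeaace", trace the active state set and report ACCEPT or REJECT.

Answer: REJECT

Derivation:
S₀ = ε-closure({0}) = {0,2,4}
'd' @ 1: {1,3,5,6}
'd' @ 2: {}  — state set empty
rest 'eaace' ignored (set empty)
after full input: {}  (accept=7 not in)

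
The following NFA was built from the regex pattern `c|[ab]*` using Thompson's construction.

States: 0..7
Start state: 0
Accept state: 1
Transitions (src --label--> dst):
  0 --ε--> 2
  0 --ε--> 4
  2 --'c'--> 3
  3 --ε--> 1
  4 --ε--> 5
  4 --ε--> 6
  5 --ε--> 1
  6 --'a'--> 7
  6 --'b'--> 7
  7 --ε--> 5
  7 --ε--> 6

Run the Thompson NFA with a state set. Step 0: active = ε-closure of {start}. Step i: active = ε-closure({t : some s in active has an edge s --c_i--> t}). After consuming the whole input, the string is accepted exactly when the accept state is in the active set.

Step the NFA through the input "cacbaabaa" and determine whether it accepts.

S₀ = ε-closure({0}) = {0,1,2,4,5,6}
'c' @ 1: {1,3}  (accept∈set)
'a' @ 2: {}  — dead — no transitions
rest 'cbaabaa' ignored (set empty)
final: {}; accept 1 not in set

Answer: REJECT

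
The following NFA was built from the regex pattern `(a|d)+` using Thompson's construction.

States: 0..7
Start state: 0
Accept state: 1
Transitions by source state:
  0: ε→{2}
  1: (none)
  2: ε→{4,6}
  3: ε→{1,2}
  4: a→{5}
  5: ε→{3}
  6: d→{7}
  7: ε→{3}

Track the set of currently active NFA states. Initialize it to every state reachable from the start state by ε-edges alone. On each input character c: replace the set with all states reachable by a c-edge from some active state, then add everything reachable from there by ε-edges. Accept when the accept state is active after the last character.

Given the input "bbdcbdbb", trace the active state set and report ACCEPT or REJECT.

S₀ = ε-closure({0}) = {0,2,4,6}
'b' @ 1: {}  — state set empty
rest 'bdcbdbb' ignored (set empty)
final: {}; accept 1 not in set

Answer: REJECT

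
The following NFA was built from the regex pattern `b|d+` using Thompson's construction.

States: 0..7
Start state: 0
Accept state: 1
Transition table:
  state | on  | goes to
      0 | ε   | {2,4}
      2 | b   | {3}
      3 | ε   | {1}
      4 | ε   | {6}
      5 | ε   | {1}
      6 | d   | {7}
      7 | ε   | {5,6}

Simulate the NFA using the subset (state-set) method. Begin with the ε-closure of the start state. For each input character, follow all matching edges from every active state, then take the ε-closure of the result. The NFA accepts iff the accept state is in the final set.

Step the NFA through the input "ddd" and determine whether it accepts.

S₀ = ε-closure({0}) = {0,2,4,6}
'd' @ 1: {1,5,6,7}  [accepting]
'd' @ 2: {1,5,6,7}  [accepting]
'd' @ 3: {1,5,6,7}  [accepting]
after full input: {1,5,6,7}  (accept=1 in)

Answer: ACCEPT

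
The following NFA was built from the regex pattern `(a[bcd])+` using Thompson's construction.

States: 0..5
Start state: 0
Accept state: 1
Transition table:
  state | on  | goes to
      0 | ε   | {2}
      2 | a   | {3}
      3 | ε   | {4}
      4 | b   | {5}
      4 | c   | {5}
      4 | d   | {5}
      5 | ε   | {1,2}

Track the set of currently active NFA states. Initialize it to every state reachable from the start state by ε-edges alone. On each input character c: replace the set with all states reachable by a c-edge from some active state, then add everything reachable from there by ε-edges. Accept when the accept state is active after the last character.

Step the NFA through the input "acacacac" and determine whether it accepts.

start: ε-closure({0}) = {0,2}
'a' @ 1: {3,4}
'c' @ 2: {1,2,5}  (accept∈set)
'a' @ 3: {3,4}
'c' @ 4: {1,2,5}  (accept∈set)
'a' @ 5: {3,4}
'c' @ 6: {1,2,5}  (accept∈set)
'a' @ 7: {3,4}
'c' @ 8: {1,2,5}  (accept∈set)
end set {1,2,5} — state 1 in

Answer: ACCEPT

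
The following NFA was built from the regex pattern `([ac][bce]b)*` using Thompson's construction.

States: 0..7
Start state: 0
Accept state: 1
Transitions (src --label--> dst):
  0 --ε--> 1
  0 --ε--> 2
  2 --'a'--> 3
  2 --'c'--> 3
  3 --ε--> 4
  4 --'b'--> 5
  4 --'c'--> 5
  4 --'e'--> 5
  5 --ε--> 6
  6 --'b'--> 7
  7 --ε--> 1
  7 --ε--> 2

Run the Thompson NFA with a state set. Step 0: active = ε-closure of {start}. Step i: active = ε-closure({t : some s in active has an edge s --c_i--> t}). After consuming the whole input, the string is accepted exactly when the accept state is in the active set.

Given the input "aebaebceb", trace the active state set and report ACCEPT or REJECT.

Answer: ACCEPT

Steps:
initial (ε-close {0}): {0,1,2}
'a' @ 1: {3,4}
'e' @ 2: {5,6}
'b' @ 3: {1,2,7}  [accepting]
'a' @ 4: {3,4}
'e' @ 5: {5,6}
'b' @ 6: {1,2,7}  [accepting]
'c' @ 7: {3,4}
'e' @ 8: {5,6}
'b' @ 9: {1,2,7}  [accepting]
end set {1,2,7} — state 1 in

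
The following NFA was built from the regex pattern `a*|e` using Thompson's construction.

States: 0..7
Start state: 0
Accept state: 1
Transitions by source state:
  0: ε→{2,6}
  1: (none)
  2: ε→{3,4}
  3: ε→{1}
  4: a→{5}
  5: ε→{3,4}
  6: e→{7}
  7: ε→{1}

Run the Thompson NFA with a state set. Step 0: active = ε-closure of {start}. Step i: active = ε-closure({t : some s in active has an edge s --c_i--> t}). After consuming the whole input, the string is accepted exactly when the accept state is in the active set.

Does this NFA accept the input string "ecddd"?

S₀ = ε-closure({0}) = {0,1,2,3,4,6}
'e' @ 1: {1,7}  [accepting]
'c' @ 2: {}  — dead — no transitions
rest 'ddd' ignored (set empty)
final: {}; accept 1 not in set

Answer: REJECT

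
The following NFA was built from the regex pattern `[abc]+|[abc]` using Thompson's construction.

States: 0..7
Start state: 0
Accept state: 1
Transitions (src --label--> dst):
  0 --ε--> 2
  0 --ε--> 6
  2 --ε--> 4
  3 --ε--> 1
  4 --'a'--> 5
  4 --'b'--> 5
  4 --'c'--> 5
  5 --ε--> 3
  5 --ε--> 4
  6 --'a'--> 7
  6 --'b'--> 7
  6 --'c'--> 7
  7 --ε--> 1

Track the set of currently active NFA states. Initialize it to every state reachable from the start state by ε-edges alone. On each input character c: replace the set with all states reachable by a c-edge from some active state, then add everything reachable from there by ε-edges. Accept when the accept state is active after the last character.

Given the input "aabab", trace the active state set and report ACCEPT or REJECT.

Answer: ACCEPT

Derivation:
start: ε-closure({0}) = {0,2,4,6}
'a' @ 1: {1,3,4,5,7}  ✓accept
'a' @ 2: {1,3,4,5}  ✓accept
'b' @ 3: {1,3,4,5}  ✓accept
'a' @ 4: {1,3,4,5}  ✓accept
'b' @ 5: {1,3,4,5}  ✓accept
after full input: {1,3,4,5}  (accept=1 in)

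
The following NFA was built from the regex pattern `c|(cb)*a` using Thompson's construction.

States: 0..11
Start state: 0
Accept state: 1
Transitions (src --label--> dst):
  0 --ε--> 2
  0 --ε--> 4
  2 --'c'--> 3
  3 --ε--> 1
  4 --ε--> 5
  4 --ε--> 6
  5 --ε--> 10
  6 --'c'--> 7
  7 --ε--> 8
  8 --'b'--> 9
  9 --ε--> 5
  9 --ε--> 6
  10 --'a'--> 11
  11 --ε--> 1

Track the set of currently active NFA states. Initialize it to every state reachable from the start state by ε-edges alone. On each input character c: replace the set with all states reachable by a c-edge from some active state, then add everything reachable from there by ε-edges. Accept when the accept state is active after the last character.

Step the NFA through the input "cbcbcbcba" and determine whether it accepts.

Answer: ACCEPT

Trace:
initial (ε-close {0}): {0,2,4,5,6,10}
'c' @ 1: {1,3,7,8}  (accept∈set)
'b' @ 2: {5,6,9,10}
'c' @ 3: {7,8}
'b' @ 4: {5,6,9,10}
'c' @ 5: {7,8}
'b' @ 6: {5,6,9,10}
'c' @ 7: {7,8}
'b' @ 8: {5,6,9,10}
'a' @ 9: {1,11}  (accept∈set)
final: {1,11}; accept 1 in set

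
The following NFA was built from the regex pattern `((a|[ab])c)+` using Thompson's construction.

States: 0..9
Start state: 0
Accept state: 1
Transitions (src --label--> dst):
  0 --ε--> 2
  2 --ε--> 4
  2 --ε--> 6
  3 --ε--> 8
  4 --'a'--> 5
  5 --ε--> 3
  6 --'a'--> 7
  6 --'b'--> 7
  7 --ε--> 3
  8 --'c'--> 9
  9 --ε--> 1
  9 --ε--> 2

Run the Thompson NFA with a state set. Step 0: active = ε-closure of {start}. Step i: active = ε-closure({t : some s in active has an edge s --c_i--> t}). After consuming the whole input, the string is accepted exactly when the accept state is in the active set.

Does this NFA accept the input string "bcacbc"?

start: ε-closure({0}) = {0,2,4,6}
'b' @ 1: {3,7,8}
'c' @ 2: {1,2,4,6,9}  ✓accept
'a' @ 3: {3,5,7,8}
'c' @ 4: {1,2,4,6,9}  ✓accept
'b' @ 5: {3,7,8}
'c' @ 6: {1,2,4,6,9}  ✓accept
after full input: {1,2,4,6,9}  (accept=1 in)

Answer: ACCEPT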